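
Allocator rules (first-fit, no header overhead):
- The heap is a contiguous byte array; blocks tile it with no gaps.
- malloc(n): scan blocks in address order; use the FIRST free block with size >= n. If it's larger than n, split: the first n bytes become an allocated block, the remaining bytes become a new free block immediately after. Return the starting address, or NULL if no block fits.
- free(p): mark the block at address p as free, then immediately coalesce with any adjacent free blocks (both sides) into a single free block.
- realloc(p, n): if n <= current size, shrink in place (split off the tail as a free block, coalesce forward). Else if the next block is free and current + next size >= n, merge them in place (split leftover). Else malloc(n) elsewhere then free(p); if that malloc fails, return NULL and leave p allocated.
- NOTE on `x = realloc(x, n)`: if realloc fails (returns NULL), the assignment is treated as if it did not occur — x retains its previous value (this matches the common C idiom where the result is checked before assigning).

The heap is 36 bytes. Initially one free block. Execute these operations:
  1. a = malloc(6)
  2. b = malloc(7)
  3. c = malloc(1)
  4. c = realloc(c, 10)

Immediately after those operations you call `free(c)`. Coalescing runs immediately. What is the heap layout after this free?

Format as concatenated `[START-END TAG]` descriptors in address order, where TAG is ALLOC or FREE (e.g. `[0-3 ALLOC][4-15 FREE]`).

Answer: [0-5 ALLOC][6-12 ALLOC][13-35 FREE]

Derivation:
Op 1: a = malloc(6) -> a = 0; heap: [0-5 ALLOC][6-35 FREE]
Op 2: b = malloc(7) -> b = 6; heap: [0-5 ALLOC][6-12 ALLOC][13-35 FREE]
Op 3: c = malloc(1) -> c = 13; heap: [0-5 ALLOC][6-12 ALLOC][13-13 ALLOC][14-35 FREE]
Op 4: c = realloc(c, 10) -> c = 13; heap: [0-5 ALLOC][6-12 ALLOC][13-22 ALLOC][23-35 FREE]
free(c): c = 13 -> block [13-22 ALLOC]; mark free, coalesce with adjacent free neighbors -> [0-5 ALLOC][6-12 ALLOC][13-35 FREE]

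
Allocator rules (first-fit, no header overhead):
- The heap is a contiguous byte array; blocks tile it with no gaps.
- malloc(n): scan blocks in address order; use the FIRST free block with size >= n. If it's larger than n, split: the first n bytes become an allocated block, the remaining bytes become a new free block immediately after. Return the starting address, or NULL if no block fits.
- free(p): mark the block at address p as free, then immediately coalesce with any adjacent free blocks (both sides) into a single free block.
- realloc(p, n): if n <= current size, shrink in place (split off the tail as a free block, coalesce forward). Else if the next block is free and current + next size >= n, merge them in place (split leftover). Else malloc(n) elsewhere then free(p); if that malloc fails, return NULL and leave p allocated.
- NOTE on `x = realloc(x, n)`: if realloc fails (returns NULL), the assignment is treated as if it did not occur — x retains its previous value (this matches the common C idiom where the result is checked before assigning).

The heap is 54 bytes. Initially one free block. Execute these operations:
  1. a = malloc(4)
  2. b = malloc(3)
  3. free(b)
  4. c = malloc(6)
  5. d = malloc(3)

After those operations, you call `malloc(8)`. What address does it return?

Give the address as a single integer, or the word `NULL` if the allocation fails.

Op 1: a = malloc(4) -> a = 0; heap: [0-3 ALLOC][4-53 FREE]
Op 2: b = malloc(3) -> b = 4; heap: [0-3 ALLOC][4-6 ALLOC][7-53 FREE]
Op 3: free(b) -> (freed b); heap: [0-3 ALLOC][4-53 FREE]
Op 4: c = malloc(6) -> c = 4; heap: [0-3 ALLOC][4-9 ALLOC][10-53 FREE]
Op 5: d = malloc(3) -> d = 10; heap: [0-3 ALLOC][4-9 ALLOC][10-12 ALLOC][13-53 FREE]
malloc(8): first-fit scan over [0-3 ALLOC][4-9 ALLOC][10-12 ALLOC][13-53 FREE] -> 13

Answer: 13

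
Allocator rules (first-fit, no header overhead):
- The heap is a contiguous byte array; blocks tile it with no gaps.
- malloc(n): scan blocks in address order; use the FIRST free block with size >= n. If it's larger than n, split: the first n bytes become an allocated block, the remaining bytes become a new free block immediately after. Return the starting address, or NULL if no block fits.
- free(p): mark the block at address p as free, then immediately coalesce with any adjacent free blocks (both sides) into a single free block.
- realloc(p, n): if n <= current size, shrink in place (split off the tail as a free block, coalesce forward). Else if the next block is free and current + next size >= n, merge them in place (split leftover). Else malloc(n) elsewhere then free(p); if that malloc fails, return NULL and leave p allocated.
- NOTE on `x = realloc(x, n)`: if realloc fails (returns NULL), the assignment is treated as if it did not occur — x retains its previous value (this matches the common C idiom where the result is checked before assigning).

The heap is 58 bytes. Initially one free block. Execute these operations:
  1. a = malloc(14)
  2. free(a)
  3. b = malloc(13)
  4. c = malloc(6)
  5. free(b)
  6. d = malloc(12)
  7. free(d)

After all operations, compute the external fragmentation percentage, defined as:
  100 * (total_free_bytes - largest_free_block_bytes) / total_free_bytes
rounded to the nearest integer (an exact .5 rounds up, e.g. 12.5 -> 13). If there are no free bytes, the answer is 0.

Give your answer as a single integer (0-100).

Answer: 25

Derivation:
Op 1: a = malloc(14) -> a = 0; heap: [0-13 ALLOC][14-57 FREE]
Op 2: free(a) -> (freed a); heap: [0-57 FREE]
Op 3: b = malloc(13) -> b = 0; heap: [0-12 ALLOC][13-57 FREE]
Op 4: c = malloc(6) -> c = 13; heap: [0-12 ALLOC][13-18 ALLOC][19-57 FREE]
Op 5: free(b) -> (freed b); heap: [0-12 FREE][13-18 ALLOC][19-57 FREE]
Op 6: d = malloc(12) -> d = 0; heap: [0-11 ALLOC][12-12 FREE][13-18 ALLOC][19-57 FREE]
Op 7: free(d) -> (freed d); heap: [0-12 FREE][13-18 ALLOC][19-57 FREE]
Free blocks: [13 39] total_free=52 largest=39 -> 100*(52-39)/52 = 1300/52 = 25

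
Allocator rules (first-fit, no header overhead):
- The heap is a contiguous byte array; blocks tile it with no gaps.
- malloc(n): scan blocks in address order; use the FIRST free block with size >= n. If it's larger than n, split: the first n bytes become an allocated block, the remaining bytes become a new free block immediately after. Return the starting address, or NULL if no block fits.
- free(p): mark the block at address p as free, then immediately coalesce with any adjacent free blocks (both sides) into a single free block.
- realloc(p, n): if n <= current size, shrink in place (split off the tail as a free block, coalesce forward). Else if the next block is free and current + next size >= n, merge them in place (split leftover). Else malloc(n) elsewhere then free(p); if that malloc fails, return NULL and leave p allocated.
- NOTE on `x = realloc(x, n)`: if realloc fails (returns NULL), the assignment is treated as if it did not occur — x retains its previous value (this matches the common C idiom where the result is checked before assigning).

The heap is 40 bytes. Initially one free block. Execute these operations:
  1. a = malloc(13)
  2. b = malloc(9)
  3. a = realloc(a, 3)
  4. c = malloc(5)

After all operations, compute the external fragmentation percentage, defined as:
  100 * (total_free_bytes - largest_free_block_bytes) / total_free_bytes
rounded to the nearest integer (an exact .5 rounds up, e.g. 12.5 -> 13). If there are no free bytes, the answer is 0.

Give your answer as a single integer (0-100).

Op 1: a = malloc(13) -> a = 0; heap: [0-12 ALLOC][13-39 FREE]
Op 2: b = malloc(9) -> b = 13; heap: [0-12 ALLOC][13-21 ALLOC][22-39 FREE]
Op 3: a = realloc(a, 3) -> a = 0; heap: [0-2 ALLOC][3-12 FREE][13-21 ALLOC][22-39 FREE]
Op 4: c = malloc(5) -> c = 3; heap: [0-2 ALLOC][3-7 ALLOC][8-12 FREE][13-21 ALLOC][22-39 FREE]
Free blocks: [5 18] total_free=23 largest=18 -> 100*(23-18)/23 = 500/23 ≈ 21.739 -> rounds to 22

Answer: 22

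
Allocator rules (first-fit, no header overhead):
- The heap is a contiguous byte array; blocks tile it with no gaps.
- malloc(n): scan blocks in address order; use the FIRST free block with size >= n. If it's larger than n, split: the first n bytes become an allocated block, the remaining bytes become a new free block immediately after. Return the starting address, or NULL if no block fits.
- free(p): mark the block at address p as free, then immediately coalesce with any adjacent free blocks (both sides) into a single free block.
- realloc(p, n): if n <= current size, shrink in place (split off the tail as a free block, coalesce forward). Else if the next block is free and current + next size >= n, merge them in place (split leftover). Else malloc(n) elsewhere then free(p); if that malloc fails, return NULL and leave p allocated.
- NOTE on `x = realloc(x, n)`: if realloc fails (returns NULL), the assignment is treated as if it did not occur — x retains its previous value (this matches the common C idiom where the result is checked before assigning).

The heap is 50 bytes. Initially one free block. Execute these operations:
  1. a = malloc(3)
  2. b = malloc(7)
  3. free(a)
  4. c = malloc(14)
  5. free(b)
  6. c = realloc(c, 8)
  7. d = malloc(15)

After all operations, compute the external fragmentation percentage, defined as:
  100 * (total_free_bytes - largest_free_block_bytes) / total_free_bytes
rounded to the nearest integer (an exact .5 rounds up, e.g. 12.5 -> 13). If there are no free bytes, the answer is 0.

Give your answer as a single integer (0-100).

Op 1: a = malloc(3) -> a = 0; heap: [0-2 ALLOC][3-49 FREE]
Op 2: b = malloc(7) -> b = 3; heap: [0-2 ALLOC][3-9 ALLOC][10-49 FREE]
Op 3: free(a) -> (freed a); heap: [0-2 FREE][3-9 ALLOC][10-49 FREE]
Op 4: c = malloc(14) -> c = 10; heap: [0-2 FREE][3-9 ALLOC][10-23 ALLOC][24-49 FREE]
Op 5: free(b) -> (freed b); heap: [0-9 FREE][10-23 ALLOC][24-49 FREE]
Op 6: c = realloc(c, 8) -> c = 10; heap: [0-9 FREE][10-17 ALLOC][18-49 FREE]
Op 7: d = malloc(15) -> d = 18; heap: [0-9 FREE][10-17 ALLOC][18-32 ALLOC][33-49 FREE]
Free blocks: [10 17] total_free=27 largest=17 -> 100*(27-17)/27 = 1000/27 ≈ 37.037 -> rounds to 37

Answer: 37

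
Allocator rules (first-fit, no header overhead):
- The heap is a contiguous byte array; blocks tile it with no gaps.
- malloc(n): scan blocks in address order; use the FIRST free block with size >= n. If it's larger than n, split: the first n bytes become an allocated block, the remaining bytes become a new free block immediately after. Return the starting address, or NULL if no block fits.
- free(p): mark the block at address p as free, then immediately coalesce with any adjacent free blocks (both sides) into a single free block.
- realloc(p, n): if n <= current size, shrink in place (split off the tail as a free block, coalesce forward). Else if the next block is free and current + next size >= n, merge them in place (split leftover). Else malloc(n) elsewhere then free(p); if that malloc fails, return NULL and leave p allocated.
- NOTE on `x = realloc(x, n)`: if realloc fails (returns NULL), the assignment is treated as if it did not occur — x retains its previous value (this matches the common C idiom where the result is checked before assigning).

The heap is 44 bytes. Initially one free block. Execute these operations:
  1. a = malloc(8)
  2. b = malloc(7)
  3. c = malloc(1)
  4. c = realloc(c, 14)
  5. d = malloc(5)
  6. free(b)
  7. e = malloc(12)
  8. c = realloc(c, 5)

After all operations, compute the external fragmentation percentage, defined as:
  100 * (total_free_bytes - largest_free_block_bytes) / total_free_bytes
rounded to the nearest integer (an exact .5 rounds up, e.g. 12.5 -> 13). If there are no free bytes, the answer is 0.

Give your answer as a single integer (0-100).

Op 1: a = malloc(8) -> a = 0; heap: [0-7 ALLOC][8-43 FREE]
Op 2: b = malloc(7) -> b = 8; heap: [0-7 ALLOC][8-14 ALLOC][15-43 FREE]
Op 3: c = malloc(1) -> c = 15; heap: [0-7 ALLOC][8-14 ALLOC][15-15 ALLOC][16-43 FREE]
Op 4: c = realloc(c, 14) -> c = 15; heap: [0-7 ALLOC][8-14 ALLOC][15-28 ALLOC][29-43 FREE]
Op 5: d = malloc(5) -> d = 29; heap: [0-7 ALLOC][8-14 ALLOC][15-28 ALLOC][29-33 ALLOC][34-43 FREE]
Op 6: free(b) -> (freed b); heap: [0-7 ALLOC][8-14 FREE][15-28 ALLOC][29-33 ALLOC][34-43 FREE]
Op 7: e = malloc(12) -> e = NULL; heap: [0-7 ALLOC][8-14 FREE][15-28 ALLOC][29-33 ALLOC][34-43 FREE]
Op 8: c = realloc(c, 5) -> c = 15; heap: [0-7 ALLOC][8-14 FREE][15-19 ALLOC][20-28 FREE][29-33 ALLOC][34-43 FREE]
Free blocks: [7 9 10] total_free=26 largest=10 -> 100*(26-10)/26 = 1600/26 ≈ 61.538 -> rounds to 62

Answer: 62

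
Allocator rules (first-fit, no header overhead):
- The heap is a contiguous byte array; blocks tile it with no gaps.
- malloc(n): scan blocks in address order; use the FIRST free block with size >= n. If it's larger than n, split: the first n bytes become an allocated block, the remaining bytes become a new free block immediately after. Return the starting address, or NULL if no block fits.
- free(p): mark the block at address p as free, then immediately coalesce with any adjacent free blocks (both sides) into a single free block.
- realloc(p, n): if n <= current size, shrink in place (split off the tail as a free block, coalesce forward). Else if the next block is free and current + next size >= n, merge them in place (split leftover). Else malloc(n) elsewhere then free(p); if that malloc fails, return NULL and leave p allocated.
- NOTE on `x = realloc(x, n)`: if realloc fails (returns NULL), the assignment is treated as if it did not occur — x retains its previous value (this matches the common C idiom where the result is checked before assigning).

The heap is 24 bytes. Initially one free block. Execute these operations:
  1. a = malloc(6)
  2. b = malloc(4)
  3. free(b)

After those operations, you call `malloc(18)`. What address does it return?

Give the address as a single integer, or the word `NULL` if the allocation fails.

Answer: 6

Derivation:
Op 1: a = malloc(6) -> a = 0; heap: [0-5 ALLOC][6-23 FREE]
Op 2: b = malloc(4) -> b = 6; heap: [0-5 ALLOC][6-9 ALLOC][10-23 FREE]
Op 3: free(b) -> (freed b); heap: [0-5 ALLOC][6-23 FREE]
malloc(18): first-fit scan over [0-5 ALLOC][6-23 FREE] -> 6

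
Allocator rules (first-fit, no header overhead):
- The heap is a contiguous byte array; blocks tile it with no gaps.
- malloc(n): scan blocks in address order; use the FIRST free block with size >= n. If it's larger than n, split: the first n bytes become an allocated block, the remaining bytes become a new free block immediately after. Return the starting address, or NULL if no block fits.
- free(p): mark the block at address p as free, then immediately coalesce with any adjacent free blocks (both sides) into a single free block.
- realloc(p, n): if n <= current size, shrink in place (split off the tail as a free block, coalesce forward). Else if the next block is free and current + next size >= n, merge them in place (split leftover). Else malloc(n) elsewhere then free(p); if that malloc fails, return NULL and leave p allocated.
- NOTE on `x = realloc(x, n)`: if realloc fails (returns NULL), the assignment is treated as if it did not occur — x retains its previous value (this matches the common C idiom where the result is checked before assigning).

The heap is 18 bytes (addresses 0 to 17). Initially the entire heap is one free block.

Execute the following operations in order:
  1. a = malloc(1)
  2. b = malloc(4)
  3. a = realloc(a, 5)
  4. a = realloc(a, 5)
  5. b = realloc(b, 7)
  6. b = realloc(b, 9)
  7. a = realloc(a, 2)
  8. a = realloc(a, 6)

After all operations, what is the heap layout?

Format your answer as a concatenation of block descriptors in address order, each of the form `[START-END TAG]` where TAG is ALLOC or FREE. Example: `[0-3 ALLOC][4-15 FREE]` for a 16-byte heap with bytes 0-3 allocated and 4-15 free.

Op 1: a = malloc(1) -> a = 0; heap: [0-0 ALLOC][1-17 FREE]
Op 2: b = malloc(4) -> b = 1; heap: [0-0 ALLOC][1-4 ALLOC][5-17 FREE]
Op 3: a = realloc(a, 5) -> a = 5; heap: [0-0 FREE][1-4 ALLOC][5-9 ALLOC][10-17 FREE]
Op 4: a = realloc(a, 5) -> a = 5; heap: [0-0 FREE][1-4 ALLOC][5-9 ALLOC][10-17 FREE]
Op 5: b = realloc(b, 7) -> b = 10; heap: [0-4 FREE][5-9 ALLOC][10-16 ALLOC][17-17 FREE]
Op 6: b = realloc(b, 9) -> NULL (b unchanged); heap: [0-4 FREE][5-9 ALLOC][10-16 ALLOC][17-17 FREE]
Op 7: a = realloc(a, 2) -> a = 5; heap: [0-4 FREE][5-6 ALLOC][7-9 FREE][10-16 ALLOC][17-17 FREE]
Op 8: a = realloc(a, 6) -> NULL (a unchanged); heap: [0-4 FREE][5-6 ALLOC][7-9 FREE][10-16 ALLOC][17-17 FREE]

Answer: [0-4 FREE][5-6 ALLOC][7-9 FREE][10-16 ALLOC][17-17 FREE]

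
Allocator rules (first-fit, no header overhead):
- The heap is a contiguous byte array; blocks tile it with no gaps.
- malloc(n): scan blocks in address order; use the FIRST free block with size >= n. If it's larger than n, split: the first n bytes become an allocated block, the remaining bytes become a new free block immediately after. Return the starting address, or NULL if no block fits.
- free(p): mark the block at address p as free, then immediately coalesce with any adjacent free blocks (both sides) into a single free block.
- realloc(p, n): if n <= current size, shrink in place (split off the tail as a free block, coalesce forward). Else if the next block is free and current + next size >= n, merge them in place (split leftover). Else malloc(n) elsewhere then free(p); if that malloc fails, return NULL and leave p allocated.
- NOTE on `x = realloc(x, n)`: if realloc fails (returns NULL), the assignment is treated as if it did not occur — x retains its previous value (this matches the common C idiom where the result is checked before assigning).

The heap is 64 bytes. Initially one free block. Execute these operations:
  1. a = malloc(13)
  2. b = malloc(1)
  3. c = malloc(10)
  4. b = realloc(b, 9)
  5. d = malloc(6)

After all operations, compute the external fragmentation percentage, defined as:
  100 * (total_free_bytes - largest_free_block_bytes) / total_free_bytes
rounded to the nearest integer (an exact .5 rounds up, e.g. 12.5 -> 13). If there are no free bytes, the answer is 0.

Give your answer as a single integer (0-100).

Answer: 4

Derivation:
Op 1: a = malloc(13) -> a = 0; heap: [0-12 ALLOC][13-63 FREE]
Op 2: b = malloc(1) -> b = 13; heap: [0-12 ALLOC][13-13 ALLOC][14-63 FREE]
Op 3: c = malloc(10) -> c = 14; heap: [0-12 ALLOC][13-13 ALLOC][14-23 ALLOC][24-63 FREE]
Op 4: b = realloc(b, 9) -> b = 24; heap: [0-12 ALLOC][13-13 FREE][14-23 ALLOC][24-32 ALLOC][33-63 FREE]
Op 5: d = malloc(6) -> d = 33; heap: [0-12 ALLOC][13-13 FREE][14-23 ALLOC][24-32 ALLOC][33-38 ALLOC][39-63 FREE]
Free blocks: [1 25] total_free=26 largest=25 -> 100*(26-25)/26 = 100/26 ≈ 3.846 -> rounds to 4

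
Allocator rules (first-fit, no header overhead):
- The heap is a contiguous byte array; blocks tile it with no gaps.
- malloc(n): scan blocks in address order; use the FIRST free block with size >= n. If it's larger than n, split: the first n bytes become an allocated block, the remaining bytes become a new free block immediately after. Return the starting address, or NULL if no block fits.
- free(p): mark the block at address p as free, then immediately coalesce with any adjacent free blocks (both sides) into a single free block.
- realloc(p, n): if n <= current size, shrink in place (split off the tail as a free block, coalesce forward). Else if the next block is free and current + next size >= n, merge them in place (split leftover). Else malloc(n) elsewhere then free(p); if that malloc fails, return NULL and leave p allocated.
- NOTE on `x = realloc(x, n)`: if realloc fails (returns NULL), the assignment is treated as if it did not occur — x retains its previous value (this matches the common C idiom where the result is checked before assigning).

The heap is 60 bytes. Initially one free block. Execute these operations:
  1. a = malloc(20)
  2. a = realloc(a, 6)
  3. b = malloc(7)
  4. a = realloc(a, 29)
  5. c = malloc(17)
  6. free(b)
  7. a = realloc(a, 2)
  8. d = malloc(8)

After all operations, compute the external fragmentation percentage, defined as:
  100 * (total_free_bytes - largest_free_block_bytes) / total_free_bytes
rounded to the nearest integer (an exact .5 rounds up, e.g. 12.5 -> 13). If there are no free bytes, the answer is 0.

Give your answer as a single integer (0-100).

Op 1: a = malloc(20) -> a = 0; heap: [0-19 ALLOC][20-59 FREE]
Op 2: a = realloc(a, 6) -> a = 0; heap: [0-5 ALLOC][6-59 FREE]
Op 3: b = malloc(7) -> b = 6; heap: [0-5 ALLOC][6-12 ALLOC][13-59 FREE]
Op 4: a = realloc(a, 29) -> a = 13; heap: [0-5 FREE][6-12 ALLOC][13-41 ALLOC][42-59 FREE]
Op 5: c = malloc(17) -> c = 42; heap: [0-5 FREE][6-12 ALLOC][13-41 ALLOC][42-58 ALLOC][59-59 FREE]
Op 6: free(b) -> (freed b); heap: [0-12 FREE][13-41 ALLOC][42-58 ALLOC][59-59 FREE]
Op 7: a = realloc(a, 2) -> a = 13; heap: [0-12 FREE][13-14 ALLOC][15-41 FREE][42-58 ALLOC][59-59 FREE]
Op 8: d = malloc(8) -> d = 0; heap: [0-7 ALLOC][8-12 FREE][13-14 ALLOC][15-41 FREE][42-58 ALLOC][59-59 FREE]
Free blocks: [5 27 1] total_free=33 largest=27 -> 100*(33-27)/33 = 600/33 ≈ 18.182 -> rounds to 18

Answer: 18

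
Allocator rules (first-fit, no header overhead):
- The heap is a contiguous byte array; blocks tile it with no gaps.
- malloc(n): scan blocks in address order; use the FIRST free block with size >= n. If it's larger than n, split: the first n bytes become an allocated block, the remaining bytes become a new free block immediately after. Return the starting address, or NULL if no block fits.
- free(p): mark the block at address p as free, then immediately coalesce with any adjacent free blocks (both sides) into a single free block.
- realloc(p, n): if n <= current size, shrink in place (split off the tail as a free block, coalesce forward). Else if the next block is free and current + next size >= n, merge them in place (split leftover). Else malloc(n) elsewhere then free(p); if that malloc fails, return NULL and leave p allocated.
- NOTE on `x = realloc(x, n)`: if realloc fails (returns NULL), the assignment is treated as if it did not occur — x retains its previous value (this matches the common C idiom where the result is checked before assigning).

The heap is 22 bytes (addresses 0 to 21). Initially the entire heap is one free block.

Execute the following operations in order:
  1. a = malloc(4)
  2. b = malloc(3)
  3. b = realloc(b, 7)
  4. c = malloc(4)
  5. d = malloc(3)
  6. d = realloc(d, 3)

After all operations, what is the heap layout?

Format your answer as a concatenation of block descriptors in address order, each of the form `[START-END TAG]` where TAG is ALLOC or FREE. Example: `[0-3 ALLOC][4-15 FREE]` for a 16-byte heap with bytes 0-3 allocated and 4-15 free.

Op 1: a = malloc(4) -> a = 0; heap: [0-3 ALLOC][4-21 FREE]
Op 2: b = malloc(3) -> b = 4; heap: [0-3 ALLOC][4-6 ALLOC][7-21 FREE]
Op 3: b = realloc(b, 7) -> b = 4; heap: [0-3 ALLOC][4-10 ALLOC][11-21 FREE]
Op 4: c = malloc(4) -> c = 11; heap: [0-3 ALLOC][4-10 ALLOC][11-14 ALLOC][15-21 FREE]
Op 5: d = malloc(3) -> d = 15; heap: [0-3 ALLOC][4-10 ALLOC][11-14 ALLOC][15-17 ALLOC][18-21 FREE]
Op 6: d = realloc(d, 3) -> d = 15; heap: [0-3 ALLOC][4-10 ALLOC][11-14 ALLOC][15-17 ALLOC][18-21 FREE]

Answer: [0-3 ALLOC][4-10 ALLOC][11-14 ALLOC][15-17 ALLOC][18-21 FREE]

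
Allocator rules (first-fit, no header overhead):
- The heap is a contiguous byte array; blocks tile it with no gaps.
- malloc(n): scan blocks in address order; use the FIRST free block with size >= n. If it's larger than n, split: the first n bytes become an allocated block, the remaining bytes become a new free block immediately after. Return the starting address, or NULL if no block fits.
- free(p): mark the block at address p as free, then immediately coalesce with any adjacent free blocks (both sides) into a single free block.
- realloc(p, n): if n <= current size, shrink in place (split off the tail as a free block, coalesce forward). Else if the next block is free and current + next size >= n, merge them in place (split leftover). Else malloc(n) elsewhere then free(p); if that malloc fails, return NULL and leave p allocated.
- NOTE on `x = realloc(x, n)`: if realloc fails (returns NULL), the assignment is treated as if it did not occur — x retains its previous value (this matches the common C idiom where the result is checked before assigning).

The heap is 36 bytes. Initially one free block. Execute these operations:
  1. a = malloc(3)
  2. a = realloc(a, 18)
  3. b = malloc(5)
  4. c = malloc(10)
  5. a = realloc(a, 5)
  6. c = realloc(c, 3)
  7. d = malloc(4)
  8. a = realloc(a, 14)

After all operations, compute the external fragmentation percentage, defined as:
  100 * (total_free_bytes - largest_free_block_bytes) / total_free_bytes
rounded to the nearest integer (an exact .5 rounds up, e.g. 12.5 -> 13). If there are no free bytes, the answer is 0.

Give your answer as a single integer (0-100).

Op 1: a = malloc(3) -> a = 0; heap: [0-2 ALLOC][3-35 FREE]
Op 2: a = realloc(a, 18) -> a = 0; heap: [0-17 ALLOC][18-35 FREE]
Op 3: b = malloc(5) -> b = 18; heap: [0-17 ALLOC][18-22 ALLOC][23-35 FREE]
Op 4: c = malloc(10) -> c = 23; heap: [0-17 ALLOC][18-22 ALLOC][23-32 ALLOC][33-35 FREE]
Op 5: a = realloc(a, 5) -> a = 0; heap: [0-4 ALLOC][5-17 FREE][18-22 ALLOC][23-32 ALLOC][33-35 FREE]
Op 6: c = realloc(c, 3) -> c = 23; heap: [0-4 ALLOC][5-17 FREE][18-22 ALLOC][23-25 ALLOC][26-35 FREE]
Op 7: d = malloc(4) -> d = 5; heap: [0-4 ALLOC][5-8 ALLOC][9-17 FREE][18-22 ALLOC][23-25 ALLOC][26-35 FREE]
Op 8: a = realloc(a, 14) -> NULL (a unchanged); heap: [0-4 ALLOC][5-8 ALLOC][9-17 FREE][18-22 ALLOC][23-25 ALLOC][26-35 FREE]
Free blocks: [9 10] total_free=19 largest=10 -> 100*(19-10)/19 = 900/19 ≈ 47.368 -> rounds to 47

Answer: 47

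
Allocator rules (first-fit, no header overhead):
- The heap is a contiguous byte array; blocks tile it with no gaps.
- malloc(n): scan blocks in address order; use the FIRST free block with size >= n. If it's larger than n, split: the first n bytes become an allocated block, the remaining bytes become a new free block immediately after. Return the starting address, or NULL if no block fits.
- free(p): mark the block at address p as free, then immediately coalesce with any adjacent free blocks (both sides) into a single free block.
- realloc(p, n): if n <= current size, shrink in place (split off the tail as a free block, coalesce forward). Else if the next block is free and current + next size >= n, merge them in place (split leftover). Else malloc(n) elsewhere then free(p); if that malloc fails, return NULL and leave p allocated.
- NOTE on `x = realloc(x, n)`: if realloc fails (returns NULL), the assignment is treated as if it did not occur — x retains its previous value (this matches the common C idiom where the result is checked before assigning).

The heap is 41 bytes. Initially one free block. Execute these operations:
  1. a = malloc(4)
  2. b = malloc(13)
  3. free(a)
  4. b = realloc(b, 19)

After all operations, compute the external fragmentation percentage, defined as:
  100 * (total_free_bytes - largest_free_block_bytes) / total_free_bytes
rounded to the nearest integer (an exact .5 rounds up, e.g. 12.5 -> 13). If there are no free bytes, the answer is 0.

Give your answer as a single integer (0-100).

Op 1: a = malloc(4) -> a = 0; heap: [0-3 ALLOC][4-40 FREE]
Op 2: b = malloc(13) -> b = 4; heap: [0-3 ALLOC][4-16 ALLOC][17-40 FREE]
Op 3: free(a) -> (freed a); heap: [0-3 FREE][4-16 ALLOC][17-40 FREE]
Op 4: b = realloc(b, 19) -> b = 4; heap: [0-3 FREE][4-22 ALLOC][23-40 FREE]
Free blocks: [4 18] total_free=22 largest=18 -> 100*(22-18)/22 = 400/22 ≈ 18.182 -> rounds to 18

Answer: 18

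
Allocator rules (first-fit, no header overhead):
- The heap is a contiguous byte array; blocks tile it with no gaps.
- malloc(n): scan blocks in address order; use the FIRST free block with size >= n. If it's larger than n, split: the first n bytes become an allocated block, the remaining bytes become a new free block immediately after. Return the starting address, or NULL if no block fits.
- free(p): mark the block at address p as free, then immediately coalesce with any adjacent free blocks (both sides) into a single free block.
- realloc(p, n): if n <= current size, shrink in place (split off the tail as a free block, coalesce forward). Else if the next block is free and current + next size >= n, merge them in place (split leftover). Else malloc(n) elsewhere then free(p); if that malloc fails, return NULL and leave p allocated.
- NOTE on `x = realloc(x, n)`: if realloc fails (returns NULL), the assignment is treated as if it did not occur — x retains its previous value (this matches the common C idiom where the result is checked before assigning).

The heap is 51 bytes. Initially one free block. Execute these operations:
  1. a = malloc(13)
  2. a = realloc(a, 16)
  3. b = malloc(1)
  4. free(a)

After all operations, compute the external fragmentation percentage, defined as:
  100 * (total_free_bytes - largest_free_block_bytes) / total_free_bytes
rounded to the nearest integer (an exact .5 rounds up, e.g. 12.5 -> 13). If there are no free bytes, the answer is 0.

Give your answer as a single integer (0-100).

Answer: 32

Derivation:
Op 1: a = malloc(13) -> a = 0; heap: [0-12 ALLOC][13-50 FREE]
Op 2: a = realloc(a, 16) -> a = 0; heap: [0-15 ALLOC][16-50 FREE]
Op 3: b = malloc(1) -> b = 16; heap: [0-15 ALLOC][16-16 ALLOC][17-50 FREE]
Op 4: free(a) -> (freed a); heap: [0-15 FREE][16-16 ALLOC][17-50 FREE]
Free blocks: [16 34] total_free=50 largest=34 -> 100*(50-34)/50 = 1600/50 = 32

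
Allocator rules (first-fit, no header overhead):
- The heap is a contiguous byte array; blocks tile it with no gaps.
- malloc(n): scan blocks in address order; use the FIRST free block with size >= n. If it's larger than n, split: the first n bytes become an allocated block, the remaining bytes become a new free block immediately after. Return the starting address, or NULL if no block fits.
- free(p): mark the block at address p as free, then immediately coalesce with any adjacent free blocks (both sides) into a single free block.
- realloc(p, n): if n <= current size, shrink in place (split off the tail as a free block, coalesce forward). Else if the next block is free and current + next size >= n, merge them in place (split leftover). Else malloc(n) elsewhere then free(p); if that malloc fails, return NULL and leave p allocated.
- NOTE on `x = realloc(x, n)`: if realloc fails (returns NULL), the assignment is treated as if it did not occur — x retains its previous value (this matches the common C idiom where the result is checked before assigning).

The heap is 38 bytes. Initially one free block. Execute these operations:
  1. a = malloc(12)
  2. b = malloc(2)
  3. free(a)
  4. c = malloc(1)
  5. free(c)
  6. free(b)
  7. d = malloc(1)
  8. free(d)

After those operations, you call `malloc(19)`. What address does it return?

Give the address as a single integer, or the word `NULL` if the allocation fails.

Answer: 0

Derivation:
Op 1: a = malloc(12) -> a = 0; heap: [0-11 ALLOC][12-37 FREE]
Op 2: b = malloc(2) -> b = 12; heap: [0-11 ALLOC][12-13 ALLOC][14-37 FREE]
Op 3: free(a) -> (freed a); heap: [0-11 FREE][12-13 ALLOC][14-37 FREE]
Op 4: c = malloc(1) -> c = 0; heap: [0-0 ALLOC][1-11 FREE][12-13 ALLOC][14-37 FREE]
Op 5: free(c) -> (freed c); heap: [0-11 FREE][12-13 ALLOC][14-37 FREE]
Op 6: free(b) -> (freed b); heap: [0-37 FREE]
Op 7: d = malloc(1) -> d = 0; heap: [0-0 ALLOC][1-37 FREE]
Op 8: free(d) -> (freed d); heap: [0-37 FREE]
malloc(19): first-fit scan over [0-37 FREE] -> 0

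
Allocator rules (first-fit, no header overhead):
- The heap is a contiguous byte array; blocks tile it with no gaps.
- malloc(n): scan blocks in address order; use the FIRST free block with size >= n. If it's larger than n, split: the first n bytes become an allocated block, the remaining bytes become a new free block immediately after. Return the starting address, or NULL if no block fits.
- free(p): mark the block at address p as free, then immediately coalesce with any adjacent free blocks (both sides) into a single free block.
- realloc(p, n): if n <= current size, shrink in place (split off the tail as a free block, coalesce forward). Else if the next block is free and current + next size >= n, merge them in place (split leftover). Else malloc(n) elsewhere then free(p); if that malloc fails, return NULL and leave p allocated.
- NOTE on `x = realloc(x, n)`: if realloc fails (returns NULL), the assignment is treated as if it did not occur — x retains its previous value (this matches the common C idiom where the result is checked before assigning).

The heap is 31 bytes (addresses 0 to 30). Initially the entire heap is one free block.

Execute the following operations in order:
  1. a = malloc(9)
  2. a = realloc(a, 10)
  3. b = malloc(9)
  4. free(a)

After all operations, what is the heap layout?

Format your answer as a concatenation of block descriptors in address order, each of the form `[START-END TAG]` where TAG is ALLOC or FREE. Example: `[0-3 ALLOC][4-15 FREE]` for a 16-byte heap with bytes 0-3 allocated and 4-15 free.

Op 1: a = malloc(9) -> a = 0; heap: [0-8 ALLOC][9-30 FREE]
Op 2: a = realloc(a, 10) -> a = 0; heap: [0-9 ALLOC][10-30 FREE]
Op 3: b = malloc(9) -> b = 10; heap: [0-9 ALLOC][10-18 ALLOC][19-30 FREE]
Op 4: free(a) -> (freed a); heap: [0-9 FREE][10-18 ALLOC][19-30 FREE]

Answer: [0-9 FREE][10-18 ALLOC][19-30 FREE]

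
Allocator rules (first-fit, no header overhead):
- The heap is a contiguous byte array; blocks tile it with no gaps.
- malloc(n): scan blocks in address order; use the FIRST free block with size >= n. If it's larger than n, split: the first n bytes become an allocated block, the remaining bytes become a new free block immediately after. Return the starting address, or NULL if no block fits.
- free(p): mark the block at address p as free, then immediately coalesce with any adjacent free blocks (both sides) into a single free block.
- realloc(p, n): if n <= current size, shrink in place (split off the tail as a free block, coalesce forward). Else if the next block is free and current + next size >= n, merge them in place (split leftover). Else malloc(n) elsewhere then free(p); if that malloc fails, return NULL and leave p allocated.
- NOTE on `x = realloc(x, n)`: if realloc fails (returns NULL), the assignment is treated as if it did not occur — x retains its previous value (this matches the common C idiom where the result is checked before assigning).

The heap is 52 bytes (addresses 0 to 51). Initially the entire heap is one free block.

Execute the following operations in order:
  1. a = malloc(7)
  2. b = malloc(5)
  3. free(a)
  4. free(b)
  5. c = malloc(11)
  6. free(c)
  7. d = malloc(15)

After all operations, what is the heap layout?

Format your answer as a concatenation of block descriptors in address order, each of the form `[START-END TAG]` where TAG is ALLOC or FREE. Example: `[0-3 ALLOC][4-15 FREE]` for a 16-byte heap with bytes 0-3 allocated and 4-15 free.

Answer: [0-14 ALLOC][15-51 FREE]

Derivation:
Op 1: a = malloc(7) -> a = 0; heap: [0-6 ALLOC][7-51 FREE]
Op 2: b = malloc(5) -> b = 7; heap: [0-6 ALLOC][7-11 ALLOC][12-51 FREE]
Op 3: free(a) -> (freed a); heap: [0-6 FREE][7-11 ALLOC][12-51 FREE]
Op 4: free(b) -> (freed b); heap: [0-51 FREE]
Op 5: c = malloc(11) -> c = 0; heap: [0-10 ALLOC][11-51 FREE]
Op 6: free(c) -> (freed c); heap: [0-51 FREE]
Op 7: d = malloc(15) -> d = 0; heap: [0-14 ALLOC][15-51 FREE]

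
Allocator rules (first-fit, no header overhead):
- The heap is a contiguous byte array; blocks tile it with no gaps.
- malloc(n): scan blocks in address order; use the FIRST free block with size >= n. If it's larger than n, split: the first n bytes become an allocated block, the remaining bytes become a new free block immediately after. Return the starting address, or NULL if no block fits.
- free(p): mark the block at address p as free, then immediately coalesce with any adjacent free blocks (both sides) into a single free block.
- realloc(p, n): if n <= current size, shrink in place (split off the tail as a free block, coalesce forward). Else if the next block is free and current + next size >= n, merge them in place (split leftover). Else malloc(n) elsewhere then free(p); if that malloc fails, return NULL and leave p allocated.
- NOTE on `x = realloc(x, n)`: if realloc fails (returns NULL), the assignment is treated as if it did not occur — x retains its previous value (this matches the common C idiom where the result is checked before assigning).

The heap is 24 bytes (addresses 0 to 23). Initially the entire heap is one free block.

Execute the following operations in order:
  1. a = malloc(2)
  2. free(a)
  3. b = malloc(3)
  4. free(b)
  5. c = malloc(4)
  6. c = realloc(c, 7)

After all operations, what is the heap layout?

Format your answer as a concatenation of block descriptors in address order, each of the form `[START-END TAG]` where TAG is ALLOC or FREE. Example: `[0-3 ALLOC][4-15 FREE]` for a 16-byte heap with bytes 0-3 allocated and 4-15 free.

Op 1: a = malloc(2) -> a = 0; heap: [0-1 ALLOC][2-23 FREE]
Op 2: free(a) -> (freed a); heap: [0-23 FREE]
Op 3: b = malloc(3) -> b = 0; heap: [0-2 ALLOC][3-23 FREE]
Op 4: free(b) -> (freed b); heap: [0-23 FREE]
Op 5: c = malloc(4) -> c = 0; heap: [0-3 ALLOC][4-23 FREE]
Op 6: c = realloc(c, 7) -> c = 0; heap: [0-6 ALLOC][7-23 FREE]

Answer: [0-6 ALLOC][7-23 FREE]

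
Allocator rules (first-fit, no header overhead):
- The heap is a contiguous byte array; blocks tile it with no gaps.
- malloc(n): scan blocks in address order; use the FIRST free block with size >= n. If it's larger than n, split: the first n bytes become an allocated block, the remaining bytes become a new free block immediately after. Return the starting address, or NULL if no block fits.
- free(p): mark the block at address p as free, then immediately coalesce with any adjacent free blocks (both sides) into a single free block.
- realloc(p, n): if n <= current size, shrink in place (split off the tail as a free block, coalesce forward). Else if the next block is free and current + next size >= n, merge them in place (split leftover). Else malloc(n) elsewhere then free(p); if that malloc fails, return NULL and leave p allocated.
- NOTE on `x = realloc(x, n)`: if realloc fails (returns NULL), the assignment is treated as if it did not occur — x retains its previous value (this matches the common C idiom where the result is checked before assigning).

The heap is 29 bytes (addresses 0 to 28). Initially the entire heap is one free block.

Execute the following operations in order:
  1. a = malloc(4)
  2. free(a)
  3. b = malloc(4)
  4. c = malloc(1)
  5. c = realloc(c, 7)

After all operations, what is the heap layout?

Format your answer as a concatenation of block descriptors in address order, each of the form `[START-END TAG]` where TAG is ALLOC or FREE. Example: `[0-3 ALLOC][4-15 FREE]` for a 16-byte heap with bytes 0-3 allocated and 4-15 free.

Op 1: a = malloc(4) -> a = 0; heap: [0-3 ALLOC][4-28 FREE]
Op 2: free(a) -> (freed a); heap: [0-28 FREE]
Op 3: b = malloc(4) -> b = 0; heap: [0-3 ALLOC][4-28 FREE]
Op 4: c = malloc(1) -> c = 4; heap: [0-3 ALLOC][4-4 ALLOC][5-28 FREE]
Op 5: c = realloc(c, 7) -> c = 4; heap: [0-3 ALLOC][4-10 ALLOC][11-28 FREE]

Answer: [0-3 ALLOC][4-10 ALLOC][11-28 FREE]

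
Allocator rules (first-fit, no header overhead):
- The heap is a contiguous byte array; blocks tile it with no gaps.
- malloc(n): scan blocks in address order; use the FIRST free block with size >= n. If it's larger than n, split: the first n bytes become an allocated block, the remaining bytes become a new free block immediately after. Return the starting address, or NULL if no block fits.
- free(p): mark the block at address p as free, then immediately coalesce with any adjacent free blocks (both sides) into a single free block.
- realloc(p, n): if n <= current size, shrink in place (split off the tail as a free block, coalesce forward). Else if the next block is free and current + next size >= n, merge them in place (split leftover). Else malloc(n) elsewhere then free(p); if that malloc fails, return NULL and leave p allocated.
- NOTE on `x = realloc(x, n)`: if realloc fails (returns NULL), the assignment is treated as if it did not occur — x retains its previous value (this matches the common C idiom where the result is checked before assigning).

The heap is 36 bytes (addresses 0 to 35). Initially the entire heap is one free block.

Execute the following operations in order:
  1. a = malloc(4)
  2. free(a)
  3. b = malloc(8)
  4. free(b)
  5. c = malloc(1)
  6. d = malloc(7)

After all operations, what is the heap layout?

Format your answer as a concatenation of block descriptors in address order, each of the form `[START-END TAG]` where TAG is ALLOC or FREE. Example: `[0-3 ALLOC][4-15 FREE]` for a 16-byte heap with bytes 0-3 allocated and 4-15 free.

Answer: [0-0 ALLOC][1-7 ALLOC][8-35 FREE]

Derivation:
Op 1: a = malloc(4) -> a = 0; heap: [0-3 ALLOC][4-35 FREE]
Op 2: free(a) -> (freed a); heap: [0-35 FREE]
Op 3: b = malloc(8) -> b = 0; heap: [0-7 ALLOC][8-35 FREE]
Op 4: free(b) -> (freed b); heap: [0-35 FREE]
Op 5: c = malloc(1) -> c = 0; heap: [0-0 ALLOC][1-35 FREE]
Op 6: d = malloc(7) -> d = 1; heap: [0-0 ALLOC][1-7 ALLOC][8-35 FREE]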